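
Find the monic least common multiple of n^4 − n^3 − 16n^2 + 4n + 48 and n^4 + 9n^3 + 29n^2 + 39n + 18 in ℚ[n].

Apply the Euclidean algorithm:
  n^4 − n^3 − 16n^2 + 4n + 48 = (n^4 + 9n^3 + 29n^2 + 39n + 18) + (−10n^3 − 45n^2 − 35n + 30)
  n^4 + 9n^3 + 29n^2 + 39n + 18 = (−(1/10)n − 9/20)(−10n^3 − 45n^2 − 35n + 30) + ((21/4)n^2 + (105/4)n + 63/2)
  −10n^3 − 45n^2 − 35n + 30 = (−(40/21)n + 20/21)((21/4)n^2 + (105/4)n + 63/2) + (0)
Last nonzero remainder: (21/4)n^2 + (105/4)n + 63/2. Dividing through by 21/4 gives the monic gcd n^2 + 5n + 6.
Then lcm(f, g) = f·g / gcd(f, g); expanding and making the result monic gives the answer.

n^6 + 3n^5 − 17n^4 − 63n^3 + 16n^2 + 204n + 144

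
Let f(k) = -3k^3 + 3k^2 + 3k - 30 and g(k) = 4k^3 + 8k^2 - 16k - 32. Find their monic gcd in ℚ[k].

k + 2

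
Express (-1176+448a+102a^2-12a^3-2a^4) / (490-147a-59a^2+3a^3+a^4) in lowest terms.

Apply the Euclidean algorithm:
  -2a^4-12a^3+102a^2+448a-1176 = (-2)(a^4+3a^3-59a^2-147a+490) + (-6a^3-16a^2+154a-196)
  a^4+3a^3-59a^2-147a+490 = (-(1/6)a-1/18)(-6a^3-16a^2+154a-196) + (-(308/9)a^2-(1540/9)a+4312/9)
  -6a^3-16a^2+154a-196 = ((27/154)a-9/22)(-(308/9)a^2-(1540/9)a+4312/9) + (0)
Last nonzero remainder: -(308/9)a^2-(1540/9)a+4312/9. Dividing through by -308/9 gives the monic gcd a^2+5a-14.
Cancel a^2+5a-14 from numerator and denominator to get the reduced form.

(84-2a-2a^2)/(-35-2a+a^2)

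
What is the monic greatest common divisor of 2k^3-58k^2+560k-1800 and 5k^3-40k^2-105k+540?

Apply the Euclidean algorithm:
  2k^3-58k^2+560k-1800 = (2/5)(5k^3-40k^2-105k+540) + (-42k^2+602k-2016)
  5k^3-40k^2-105k+540 = (-(5/42)k-95/126)(-42k^2+602k-2016) + ((980/9)k-980)
  -42k^2+602k-2016 = (-(27/70)k+72/35)((980/9)k-980) + (0)
Last nonzero remainder: (980/9)k-980. Dividing through by 980/9 gives the monic gcd k-9.

k-9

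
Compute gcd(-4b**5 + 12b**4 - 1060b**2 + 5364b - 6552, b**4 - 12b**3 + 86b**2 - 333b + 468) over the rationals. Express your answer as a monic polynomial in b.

Euclidean algorithm in ℚ[b]:
  -4b**5 + 12b**4 - 1060b**2 + 5364b - 6552 = (-4b - 36)(b**4 - 12b**3 + 86b**2 - 333b + 468) + (-88b**3 + 704b**2 - 4752b + 10296)
  b**4 - 12b**3 + 86b**2 - 333b + 468 = (-(1/88)b + 1/22)(-88b**3 + 704b**2 - 4752b + 10296) + (0)
Last nonzero remainder: -88b**3 + 704b**2 - 4752b + 10296. Dividing through by -88 gives the monic gcd b**3 - 8b**2 + 54b - 117.

b**3 - 8b**2 + 54b - 117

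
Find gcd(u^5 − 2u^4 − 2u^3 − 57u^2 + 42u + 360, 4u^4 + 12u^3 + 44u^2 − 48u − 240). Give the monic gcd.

u^3 + 5u^2 + 21u + 30

By polynomial division,
  u^5 − 2u^4 − 2u^3 − 57u^2 + 42u + 360 = ((1/4)u − 5/4)(4u^4 + 12u^3 + 44u^2 − 48u − 240) + (2u^3 + 10u^2 + 42u + 60)
  4u^4 + 12u^3 + 44u^2 − 48u − 240 = (2u − 4)(2u^3 + 10u^2 + 42u + 60) + (0)
Last nonzero remainder: 2u^3 + 10u^2 + 42u + 60. Dividing through by 2 gives the monic gcd u^3 + 5u^2 + 21u + 30.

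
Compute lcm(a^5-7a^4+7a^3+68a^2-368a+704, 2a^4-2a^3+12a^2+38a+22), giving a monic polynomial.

Euclidean algorithm in ℚ[a]:
  a^5-7a^4+7a^3+68a^2-368a+704 = ((1/2)a-3)(2a^4-2a^3+12a^2+38a+22) + (-5a^3+85a^2-265a+770)
  2a^4-2a^3+12a^2+38a+22 = (-(2/5)a-32/5)(-5a^3+85a^2-265a+770) + (450a^2-1350a+4950)
  -5a^3+85a^2-265a+770 = (-(1/90)a+7/45)(450a^2-1350a+4950) + (0)
Last nonzero remainder: 450a^2-1350a+4950. Dividing through by 450 gives the monic gcd a^2-3a+11.
Then lcm(f, g) = f·g / gcd(f, g); expanding and making the result monic gives the answer.

a^7-5a^6-6a^5+75a^4-225a^3+36a^2+1040a+704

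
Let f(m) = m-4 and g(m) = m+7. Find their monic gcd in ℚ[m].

1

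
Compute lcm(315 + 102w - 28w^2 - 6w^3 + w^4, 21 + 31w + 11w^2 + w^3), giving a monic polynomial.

Apply the Euclidean algorithm:
  w^4 - 6w^3 - 28w^2 + 102w + 315 = (w - 17)(w^3 + 11w^2 + 31w + 21) + (128w^2 + 608w + 672)
  w^3 + 11w^2 + 31w + 21 = ((1/128)w + 25/512)(128w^2 + 608w + 672) + (-(63/16)w - 189/16)
  128w^2 + 608w + 672 = (-(2048/63)w - 512/9)(-(63/16)w - 189/16) + (0)
Last nonzero remainder: -(63/16)w - 189/16. Dividing through by -63/16 gives the monic gcd w + 3.
Then lcm(f, g) = f·g / gcd(f, g); expanding and making the result monic gives the answer.

2205 + 3234w + 935w^2 - 164w^3 - 69w^4 + 2w^5 + w^6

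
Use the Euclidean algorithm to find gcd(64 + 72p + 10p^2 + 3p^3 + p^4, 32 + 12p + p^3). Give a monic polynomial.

16 − 2p + p^2

Apply the Euclidean algorithm:
  p^4 + 3p^3 + 10p^2 + 72p + 64 = (p + 3)(p^3 + 12p + 32) + (−2p^2 + 4p − 32)
  p^3 + 12p + 32 = (−(1/2)p − 1)(−2p^2 + 4p − 32) + (0)
Last nonzero remainder: −2p^2 + 4p − 32. Dividing through by −2 gives the monic gcd p^2 − 2p + 16.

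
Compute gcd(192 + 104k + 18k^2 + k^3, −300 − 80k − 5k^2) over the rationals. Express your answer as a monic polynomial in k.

Euclidean algorithm in ℚ[k]:
  k^3 + 18k^2 + 104k + 192 = (−(1/5)k − 2/5)(−5k^2 − 80k − 300) + (12k + 72)
  −5k^2 − 80k − 300 = (−(5/12)k − 25/6)(12k + 72) + (0)
Last nonzero remainder: 12k + 72. Dividing through by 12 gives the monic gcd k + 6.

6 + k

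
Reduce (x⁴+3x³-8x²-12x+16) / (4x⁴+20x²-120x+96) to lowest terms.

(x²+6x+8)/(4x²+12x+48)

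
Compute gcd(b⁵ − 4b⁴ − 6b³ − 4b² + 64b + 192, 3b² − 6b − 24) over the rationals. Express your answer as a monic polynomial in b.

b² − 2b − 8

Apply the Euclidean algorithm:
  b⁵ − 4b⁴ − 6b³ − 4b² + 64b + 192 = ((1/3)b³ − (2/3)b² − (2/3)b − 8)(3b² − 6b − 24) + (0)
Last nonzero remainder: 3b² − 6b − 24. Dividing through by 3 gives the monic gcd b² − 2b − 8.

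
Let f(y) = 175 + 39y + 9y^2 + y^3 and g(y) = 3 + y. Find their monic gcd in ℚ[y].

1

Euclidean algorithm in ℚ[y]:
  y^3 + 9y^2 + 39y + 175 = (y^2 + 6y + 21)(y + 3) + (112)
  y + 3 = ((1/112)y + 3/112)(112) + (0)
The last nonzero remainder is the constant 112, so the polynomials are coprime and gcd = 1.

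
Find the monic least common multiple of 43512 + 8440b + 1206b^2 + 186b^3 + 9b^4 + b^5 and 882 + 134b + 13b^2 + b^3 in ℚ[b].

Repeated division with remainder:
  b^5 + 9b^4 + 186b^3 + 1206b^2 + 8440b + 43512 = (b^2 - 4b + 104)(b^3 + 13b^2 + 134b + 882) + (-492b^2 - 1968b - 48216)
  b^3 + 13b^2 + 134b + 882 = (-(1/492)b - 3/164)(-492b^2 - 1968b - 48216) + (0)
Last nonzero remainder: -492b^2 - 1968b - 48216. Dividing through by -492 gives the monic gcd b^2 + 4b + 98.
Then lcm(f, g) = f·g / gcd(f, g); expanding and making the result monic gives the answer.

391608 + 119472b + 19294b^2 + 2880b^3 + 267b^4 + 18b^5 + b^6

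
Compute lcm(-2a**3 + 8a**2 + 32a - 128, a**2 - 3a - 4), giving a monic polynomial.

Repeated division with remainder:
  -2a**3 + 8a**2 + 32a - 128 = (-2a + 2)(a**2 - 3a - 4) + (30a - 120)
  a**2 - 3a - 4 = ((1/30)a + 1/30)(30a - 120) + (0)
Last nonzero remainder: 30a - 120. Dividing through by 30 gives the monic gcd a - 4.
Then lcm(f, g) = f·g / gcd(f, g); expanding and making the result monic gives the answer.

a**4 - 3a**3 - 20a**2 + 48a + 64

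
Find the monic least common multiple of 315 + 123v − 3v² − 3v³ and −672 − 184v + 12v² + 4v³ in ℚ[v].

Euclidean algorithm in ℚ[v]:
  −3v³ − 3v² + 123v + 315 = (−3/4)(4v³ + 12v² − 184v − 672) + (6v² − 15v − 189)
  4v³ + 12v² − 184v − 672 = ((2/3)v + 11/3)(6v² − 15v − 189) + (−3v + 21)
  6v² − 15v − 189 = (−2v − 9)(−3v + 21) + (0)
Last nonzero remainder: −3v + 21. Dividing through by −3 gives the monic gcd v − 7.
Then lcm(f, g) = f·g / gcd(f, g); expanding and making the result monic gives the answer.

−2520 − 2034v − 491v² − 7v³ + 11v⁴ + v⁵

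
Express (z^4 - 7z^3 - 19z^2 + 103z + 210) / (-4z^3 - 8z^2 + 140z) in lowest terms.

(-z^3 + 2z^2 + 29z + 42)/(4z^2 + 28z)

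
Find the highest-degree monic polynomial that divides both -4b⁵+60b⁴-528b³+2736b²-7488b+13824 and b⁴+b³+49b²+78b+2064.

b²-6b+48

Apply the Euclidean algorithm:
  -4b⁵+60b⁴-528b³+2736b²-7488b+13824 = (-4b+64)(b⁴+b³+49b²+78b+2064) + (-396b³-88b²-4224b-118272)
  b⁴+b³+49b²+78b+2064 = (-(1/396)b-7/3564)(-396b³-88b²-4224b-118272) + ((3091/81)b²-(6182/27)b+49456/27)
  -396b³-88b²-4224b-118272 = (-(2916/281)b-18144/281)((3091/81)b²-(6182/27)b+49456/27) + (0)
Last nonzero remainder: (3091/81)b²-(6182/27)b+49456/27. Dividing through by 3091/81 gives the monic gcd b²-6b+48.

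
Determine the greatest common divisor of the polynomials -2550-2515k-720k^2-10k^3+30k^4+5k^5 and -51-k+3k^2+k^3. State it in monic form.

17+6k+k^2

Apply the Euclidean algorithm:
  5k^5+30k^4-10k^3-720k^2-2515k-2550 = (5k^2+15k-50)(k^3+3k^2-k-51) + (-300k^2-1800k-5100)
  k^3+3k^2-k-51 = (-(1/300)k+1/100)(-300k^2-1800k-5100) + (0)
Last nonzero remainder: -300k^2-1800k-5100. Dividing through by -300 gives the monic gcd k^2+6k+17.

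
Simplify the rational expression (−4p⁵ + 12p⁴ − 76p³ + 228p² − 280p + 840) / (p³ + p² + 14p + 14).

(−4p³ + 12p² − 20p + 60)/(p + 1)

Apply the Euclidean algorithm:
  −4p⁵ + 12p⁴ − 76p³ + 228p² − 280p + 840 = (−4p² + 16p − 36)(p³ + p² + 14p + 14) + (96p² + 1344)
  p³ + p² + 14p + 14 = ((1/96)p + 1/96)(96p² + 1344) + (0)
Last nonzero remainder: 96p² + 1344. Dividing through by 96 gives the monic gcd p² + 14.
Cancel p² + 14 from numerator and denominator to get the reduced form.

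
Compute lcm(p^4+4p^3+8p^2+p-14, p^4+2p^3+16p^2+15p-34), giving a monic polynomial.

p^6+5p^5+29p^4+77p^3+123p^2+3p-238

Apply the Euclidean algorithm:
  p^4+4p^3+8p^2+p-14 = (p^4+2p^3+16p^2+15p-34) + (2p^3-8p^2-14p+20)
  p^4+2p^3+16p^2+15p-34 = ((1/2)p+3)(2p^3-8p^2-14p+20) + (47p^2+47p-94)
  2p^3-8p^2-14p+20 = ((2/47)p-10/47)(47p^2+47p-94) + (0)
Last nonzero remainder: 47p^2+47p-94. Dividing through by 47 gives the monic gcd p^2+p-2.
Then lcm(f, g) = f·g / gcd(f, g); expanding and making the result monic gives the answer.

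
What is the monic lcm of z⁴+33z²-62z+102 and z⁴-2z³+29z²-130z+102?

z⁶-4z⁵+36z⁴-194z³+449z²-594z+306

By polynomial division,
  z⁴+33z²-62z+102 = (z⁴-2z³+29z²-130z+102) + (2z³+4z²+68z)
  z⁴-2z³+29z²-130z+102 = ((1/2)z-2)(2z³+4z²+68z) + (3z²+6z+102)
  2z³+4z²+68z = ((2/3)z)(3z²+6z+102) + (0)
Last nonzero remainder: 3z²+6z+102. Dividing through by 3 gives the monic gcd z²+2z+34.
Then lcm(f, g) = f·g / gcd(f, g); expanding and making the result monic gives the answer.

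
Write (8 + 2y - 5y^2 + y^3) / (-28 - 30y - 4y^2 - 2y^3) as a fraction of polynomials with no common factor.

Euclidean algorithm in ℚ[y]:
  y^3 - 5y^2 + 2y + 8 = (-1/2)(-2y^3 - 4y^2 - 30y - 28) + (-7y^2 - 13y - 6)
  -2y^3 - 4y^2 - 30y - 28 = ((2/7)y + 2/49)(-7y^2 - 13y - 6) + (-(1360/49)y - 1360/49)
  -7y^2 - 13y - 6 = ((343/1360)y + 147/680)(-(1360/49)y - 1360/49) + (0)
Last nonzero remainder: -(1360/49)y - 1360/49. Dividing through by -1360/49 gives the monic gcd y + 1.
Cancel y + 1 from numerator and denominator to get the reduced form.

(-8 + 6y - y^2)/(28 + 2y + 2y^2)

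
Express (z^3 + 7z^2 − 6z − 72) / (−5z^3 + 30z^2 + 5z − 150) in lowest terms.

(−z^2 − 10z − 24)/(5z^2 − 15z − 50)

Apply the Euclidean algorithm:
  z^3 + 7z^2 − 6z − 72 = (−1/5)(−5z^3 + 30z^2 + 5z − 150) + (13z^2 − 5z − 102)
  −5z^3 + 30z^2 + 5z − 150 = (−(5/13)z + 365/169)(13z^2 − 5z − 102) + (−(3960/169)z + 11880/169)
  13z^2 − 5z − 102 = (−(2197/3960)z − 2873/1980)(−(3960/169)z + 11880/169) + (0)
Last nonzero remainder: −(3960/169)z + 11880/169. Dividing through by −3960/169 gives the monic gcd z − 3.
Cancel z − 3 from numerator and denominator to get the reduced form.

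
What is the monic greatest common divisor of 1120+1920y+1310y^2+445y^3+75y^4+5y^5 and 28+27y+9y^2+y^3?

By polynomial division,
  5y^5+75y^4+445y^3+1310y^2+1920y+1120 = (5y^2+30y+40)(y^3+9y^2+27y+28) + (0)
The last nonzero remainder y^3+9y^2+27y+28 is already monic.

28+27y+9y^2+y^3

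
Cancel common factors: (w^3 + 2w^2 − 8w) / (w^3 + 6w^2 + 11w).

Repeated division with remainder:
  w^3 + 2w^2 − 8w = (w^3 + 6w^2 + 11w) + (−4w^2 − 19w)
  w^3 + 6w^2 + 11w = (−(1/4)w − 5/16)(−4w^2 − 19w) + ((81/16)w)
  −4w^2 − 19w = (−(64/81)w − 304/81)((81/16)w) + (0)
Last nonzero remainder: (81/16)w. Dividing through by 81/16 gives the monic gcd w.
Cancel w from numerator and denominator to get the reduced form.

(w^2 + 2w − 8)/(w^2 + 6w + 11)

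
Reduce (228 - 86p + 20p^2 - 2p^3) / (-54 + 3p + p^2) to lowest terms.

By polynomial division,
  -2p^3 + 20p^2 - 86p + 228 = (-2p + 26)(p^2 + 3p - 54) + (-272p + 1632)
  p^2 + 3p - 54 = (-(1/272)p - 9/272)(-272p + 1632) + (0)
Last nonzero remainder: -272p + 1632. Dividing through by -272 gives the monic gcd p - 6.
Cancel p - 6 from numerator and denominator to get the reduced form.

(-38 + 8p - 2p^2)/(9 + p)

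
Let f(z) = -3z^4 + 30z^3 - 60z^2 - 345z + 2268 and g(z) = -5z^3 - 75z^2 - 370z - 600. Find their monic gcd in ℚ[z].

z + 4

Apply the Euclidean algorithm:
  -3z^4 + 30z^3 - 60z^2 - 345z + 2268 = ((3/5)z - 15)(-5z^3 - 75z^2 - 370z - 600) + (-963z^2 - 5535z - 6732)
  -5z^3 - 75z^2 - 370z - 600 = ((5/963)z + 550/11449)(-963z^2 - 5535z - 6732) + (-(791700/11449)z - 3166800/11449)
  -963z^2 - 5535z - 6732 = ((3675129/263900)z + 6422889/263900)(-(791700/11449)z - 3166800/11449) + (0)
Last nonzero remainder: -(791700/11449)z - 3166800/11449. Dividing through by -791700/11449 gives the monic gcd z + 4.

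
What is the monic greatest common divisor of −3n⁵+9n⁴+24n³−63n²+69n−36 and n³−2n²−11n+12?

n³−2n²−11n+12

Repeated division with remainder:
  −3n⁵+9n⁴+24n³−63n²+69n−36 = (−3n²+3n−3)(n³−2n²−11n+12) + (0)
The last nonzero remainder n³−2n²−11n+12 is already monic.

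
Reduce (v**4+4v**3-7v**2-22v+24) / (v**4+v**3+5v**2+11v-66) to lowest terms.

(v**2+3v-4)/(v**2+11)

By polynomial division,
  v**4+4v**3-7v**2-22v+24 = (v**4+v**3+5v**2+11v-66) + (3v**3-12v**2-33v+90)
  v**4+v**3+5v**2+11v-66 = ((1/3)v+5/3)(3v**3-12v**2-33v+90) + (36v**2+36v-216)
  3v**3-12v**2-33v+90 = ((1/12)v-5/12)(36v**2+36v-216) + (0)
Last nonzero remainder: 36v**2+36v-216. Dividing through by 36 gives the monic gcd v**2+v-6.
Cancel v**2+v-6 from numerator and denominator to get the reduced form.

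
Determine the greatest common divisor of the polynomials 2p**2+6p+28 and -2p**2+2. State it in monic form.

1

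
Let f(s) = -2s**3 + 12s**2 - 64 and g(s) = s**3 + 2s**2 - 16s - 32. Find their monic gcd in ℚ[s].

Repeated division with remainder:
  -2s**3 + 12s**2 - 64 = (-2)(s**3 + 2s**2 - 16s - 32) + (16s**2 - 32s - 128)
  s**3 + 2s**2 - 16s - 32 = ((1/16)s + 1/4)(16s**2 - 32s - 128) + (0)
Last nonzero remainder: 16s**2 - 32s - 128. Dividing through by 16 gives the monic gcd s**2 - 2s - 8.

s**2 - 2s - 8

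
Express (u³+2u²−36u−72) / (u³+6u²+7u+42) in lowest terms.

Apply the Euclidean algorithm:
  u³+2u²−36u−72 = (u³+6u²+7u+42) + (−4u²−43u−114)
  u³+6u²+7u+42 = (−(1/4)u+19/16)(−4u²−43u−114) + ((473/16)u+1419/8)
  −4u²−43u−114 = (−(64/473)u−304/473)((473/16)u+1419/8) + (0)
Last nonzero remainder: (473/16)u+1419/8. Dividing through by 473/16 gives the monic gcd u+6.
Cancel u+6 from numerator and denominator to get the reduced form.

(u²−4u−12)/(u²+7)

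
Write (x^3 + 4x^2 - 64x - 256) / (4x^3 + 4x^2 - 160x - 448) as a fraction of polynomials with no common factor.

(x^2 - 64)/(4x^2 - 12x - 112)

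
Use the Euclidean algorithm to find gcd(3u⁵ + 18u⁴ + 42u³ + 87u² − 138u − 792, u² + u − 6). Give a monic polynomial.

Apply the Euclidean algorithm:
  3u⁵ + 18u⁴ + 42u³ + 87u² − 138u − 792 = (3u³ + 15u² + 45u + 132)(u² + u − 6) + (0)
The last nonzero remainder u² + u − 6 is already monic.

u² + u − 6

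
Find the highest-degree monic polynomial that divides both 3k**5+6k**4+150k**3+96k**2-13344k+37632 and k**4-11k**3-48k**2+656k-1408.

k**3-48k+128

By polynomial division,
  3k**5+6k**4+150k**3+96k**2-13344k+37632 = (3k+39)(k**4-11k**3-48k**2+656k-1408) + (723k**3-34704k+92544)
  k**4-11k**3-48k**2+656k-1408 = ((1/723)k-11/723)(723k**3-34704k+92544) + (0)
Last nonzero remainder: 723k**3-34704k+92544. Dividing through by 723 gives the monic gcd k**3-48k+128.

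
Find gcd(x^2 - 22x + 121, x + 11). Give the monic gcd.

1

Apply the Euclidean algorithm:
  x^2 - 22x + 121 = (x - 33)(x + 11) + (484)
  x + 11 = ((1/484)x + 1/44)(484) + (0)
The last nonzero remainder is the constant 484, so the polynomials are coprime and gcd = 1.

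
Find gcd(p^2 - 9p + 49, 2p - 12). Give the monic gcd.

1

Euclidean algorithm in ℚ[p]:
  p^2 - 9p + 49 = ((1/2)p - 3/2)(2p - 12) + (31)
  2p - 12 = ((2/31)p - 12/31)(31) + (0)
The last nonzero remainder is the constant 31, so the polynomials are coprime and gcd = 1.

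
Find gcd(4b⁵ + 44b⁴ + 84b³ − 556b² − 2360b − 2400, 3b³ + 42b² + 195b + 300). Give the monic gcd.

b² + 10b + 25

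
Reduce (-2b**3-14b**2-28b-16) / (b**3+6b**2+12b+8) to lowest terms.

Euclidean algorithm in ℚ[b]:
  -2b**3-14b**2-28b-16 = (-2)(b**3+6b**2+12b+8) + (-2b**2-4b)
  b**3+6b**2+12b+8 = (-(1/2)b-2)(-2b**2-4b) + (4b+8)
  -2b**2-4b = (-(1/2)b)(4b+8) + (0)
Last nonzero remainder: 4b+8. Dividing through by 4 gives the monic gcd b+2.
Cancel b+2 from numerator and denominator to get the reduced form.

(-2b**2-10b-8)/(b**2+4b+4)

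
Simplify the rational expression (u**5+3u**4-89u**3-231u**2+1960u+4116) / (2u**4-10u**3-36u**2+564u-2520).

By polynomial division,
  u**5+3u**4-89u**3-231u**2+1960u+4116 = ((1/2)u+4)(2u**4-10u**3-36u**2+564u-2520) + (-31u**3-369u**2+964u+14196)
  2u**4-10u**3-36u**2+564u-2520 = (-(2/31)u+1048/961)(-31u**3-369u**2+964u+14196) + ((411884/961)u**2+(411884/961)u-17299128/961)
  -31u**3-369u**2+964u+14196 = (-(29791/411884)u-162409/205942)((411884/961)u**2+(411884/961)u-17299128/961) + (0)
Last nonzero remainder: (411884/961)u**2+(411884/961)u-17299128/961. Dividing through by 411884/961 gives the monic gcd u**2+u-42.
Cancel u**2+u-42 from numerator and denominator to get the reduced form.

(u**3+2u**2-49u-98)/(2u**2-12u+60)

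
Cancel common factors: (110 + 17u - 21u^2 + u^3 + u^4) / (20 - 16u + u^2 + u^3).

Repeated division with remainder:
  u^4 + u^3 - 21u^2 + 17u + 110 = (u)(u^3 + u^2 - 16u + 20) + (-5u^2 - 3u + 110)
  u^3 + u^2 - 16u + 20 = (-(1/5)u - 2/25)(-5u^2 - 3u + 110) + ((144/25)u + 144/5)
  -5u^2 - 3u + 110 = (-(125/144)u + 275/72)((144/25)u + 144/5) + (0)
Last nonzero remainder: (144/25)u + 144/5. Dividing through by 144/25 gives the monic gcd u + 5.
Cancel u + 5 from numerator and denominator to get the reduced form.

(22 - u - 4u^2 + u^3)/(4 - 4u + u^2)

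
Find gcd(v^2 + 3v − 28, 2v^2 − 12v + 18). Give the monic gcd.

Apply the Euclidean algorithm:
  v^2 + 3v − 28 = (1/2)(2v^2 − 12v + 18) + (9v − 37)
  2v^2 − 12v + 18 = ((2/9)v − 34/81)(9v − 37) + (200/81)
  9v − 37 = ((729/200)v − 2997/200)(200/81) + (0)
The last nonzero remainder is the constant 200/81, so the polynomials are coprime and gcd = 1.

1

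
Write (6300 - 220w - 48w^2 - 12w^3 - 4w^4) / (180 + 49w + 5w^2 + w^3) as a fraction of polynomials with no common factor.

(140 - 8w - 4w^2)/(4 + w)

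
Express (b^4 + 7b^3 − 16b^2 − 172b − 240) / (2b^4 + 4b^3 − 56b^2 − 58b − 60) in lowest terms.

Apply the Euclidean algorithm:
  b^4 + 7b^3 − 16b^2 − 172b − 240 = (1/2)(2b^4 + 4b^3 − 56b^2 − 58b − 60) + (5b^3 + 12b^2 − 143b − 210)
  2b^4 + 4b^3 − 56b^2 − 58b − 60 = ((2/5)b − 4/25)(5b^3 + 12b^2 − 143b − 210) + ((78/25)b^2 + (78/25)b − 468/5)
  5b^3 + 12b^2 − 143b − 210 = ((125/78)b + 175/78)((78/25)b^2 + (78/25)b − 468/5) + (0)
Last nonzero remainder: (78/25)b^2 + (78/25)b − 468/5. Dividing through by 78/25 gives the monic gcd b^2 + b − 30.
Cancel b^2 + b − 30 from numerator and denominator to get the reduced form.

(b^2 + 6b + 8)/(2b^2 + 2b + 2)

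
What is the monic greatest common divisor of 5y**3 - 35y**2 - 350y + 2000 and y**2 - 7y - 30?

Euclidean algorithm in ℚ[y]:
  5y**3 - 35y**2 - 350y + 2000 = (5y)(y**2 - 7y - 30) + (-200y + 2000)
  y**2 - 7y - 30 = (-(1/200)y - 3/200)(-200y + 2000) + (0)
Last nonzero remainder: -200y + 2000. Dividing through by -200 gives the monic gcd y - 10.

y - 10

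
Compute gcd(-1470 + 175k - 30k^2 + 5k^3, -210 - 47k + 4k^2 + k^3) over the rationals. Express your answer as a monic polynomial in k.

-7 + k

Euclidean algorithm in ℚ[k]:
  5k^3 - 30k^2 + 175k - 1470 = (5)(k^3 + 4k^2 - 47k - 210) + (-50k^2 + 410k - 420)
  k^3 + 4k^2 - 47k - 210 = (-(1/50)k - 61/250)(-50k^2 + 410k - 420) + ((1116/25)k - 7812/25)
  -50k^2 + 410k - 420 = (-(625/558)k + 125/93)((1116/25)k - 7812/25) + (0)
Last nonzero remainder: (1116/25)k - 7812/25. Dividing through by 1116/25 gives the monic gcd k - 7.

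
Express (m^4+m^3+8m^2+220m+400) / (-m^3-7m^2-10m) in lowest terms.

(-m^2+6m-40)/(m)

By polynomial division,
  m^4+m^3+8m^2+220m+400 = (-m+6)(-m^3-7m^2-10m) + (40m^2+280m+400)
  -m^3-7m^2-10m = (-(1/40)m)(40m^2+280m+400) + (0)
Last nonzero remainder: 40m^2+280m+400. Dividing through by 40 gives the monic gcd m^2+7m+10.
Cancel m^2+7m+10 from numerator and denominator to get the reduced form.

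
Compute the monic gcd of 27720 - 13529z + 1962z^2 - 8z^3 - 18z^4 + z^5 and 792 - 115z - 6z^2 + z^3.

792 - 115z - 6z^2 + z^3

By polynomial division,
  z^5 - 18z^4 - 8z^3 + 1962z^2 - 13529z + 27720 = (z^2 - 12z + 35)(z^3 - 6z^2 - 115z + 792) + (0)
The last nonzero remainder z^3 - 6z^2 - 115z + 792 is already monic.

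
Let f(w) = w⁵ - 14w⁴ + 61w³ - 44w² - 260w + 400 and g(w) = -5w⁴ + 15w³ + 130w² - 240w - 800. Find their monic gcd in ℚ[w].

w³ - 7w² + 2w + 40

By polynomial division,
  w⁵ - 14w⁴ + 61w³ - 44w² - 260w + 400 = (-(1/5)w + 11/5)(-5w⁴ + 15w³ + 130w² - 240w - 800) + (54w³ - 378w² + 108w + 2160)
  -5w⁴ + 15w³ + 130w² - 240w - 800 = (-(5/54)w - 10/27)(54w³ - 378w² + 108w + 2160) + (0)
Last nonzero remainder: 54w³ - 378w² + 108w + 2160. Dividing through by 54 gives the monic gcd w³ - 7w² + 2w + 40.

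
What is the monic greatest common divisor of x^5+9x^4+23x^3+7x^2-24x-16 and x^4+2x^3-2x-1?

x^3+x^2-x-1

Repeated division with remainder:
  x^5+9x^4+23x^3+7x^2-24x-16 = (x+7)(x^4+2x^3-2x-1) + (9x^3+9x^2-9x-9)
  x^4+2x^3-2x-1 = ((1/9)x+1/9)(9x^3+9x^2-9x-9) + (0)
Last nonzero remainder: 9x^3+9x^2-9x-9. Dividing through by 9 gives the monic gcd x^3+x^2-x-1.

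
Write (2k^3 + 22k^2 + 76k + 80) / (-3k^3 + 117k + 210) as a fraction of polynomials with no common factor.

Repeated division with remainder:
  2k^3 + 22k^2 + 76k + 80 = (-2/3)(-3k^3 + 117k + 210) + (22k^2 + 154k + 220)
  -3k^3 + 117k + 210 = (-(3/22)k + 21/22)(22k^2 + 154k + 220) + (0)
Last nonzero remainder: 22k^2 + 154k + 220. Dividing through by 22 gives the monic gcd k^2 + 7k + 10.
Cancel k^2 + 7k + 10 from numerator and denominator to get the reduced form.

(-2k - 8)/(3k - 21)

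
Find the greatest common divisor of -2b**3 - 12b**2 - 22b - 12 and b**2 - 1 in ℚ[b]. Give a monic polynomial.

Repeated division with remainder:
  -2b**3 - 12b**2 - 22b - 12 = (-2b - 12)(b**2 - 1) + (-24b - 24)
  b**2 - 1 = (-(1/24)b + 1/24)(-24b - 24) + (0)
Last nonzero remainder: -24b - 24. Dividing through by -24 gives the monic gcd b + 1.

b + 1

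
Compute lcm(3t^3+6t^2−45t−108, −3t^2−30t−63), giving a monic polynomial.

Euclidean algorithm in ℚ[t]:
  3t^3+6t^2−45t−108 = (−t+8)(−3t^2−30t−63) + (132t+396)
  −3t^2−30t−63 = (−(1/44)t−7/44)(132t+396) + (0)
Last nonzero remainder: 132t+396. Dividing through by 132 gives the monic gcd t+3.
Then lcm(f, g) = f·g / gcd(f, g); expanding and making the result monic gives the answer.

t^4+9t^3−t^2−141t−252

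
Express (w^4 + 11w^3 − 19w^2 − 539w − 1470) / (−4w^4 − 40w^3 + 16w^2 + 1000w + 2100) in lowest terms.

By polynomial division,
  w^4 + 11w^3 − 19w^2 − 539w − 1470 = (−1/4)(−4w^4 − 40w^3 + 16w^2 + 1000w + 2100) + (w^3 − 15w^2 − 289w − 945)
  −4w^4 − 40w^3 + 16w^2 + 1000w + 2100 = (−4w − 100)(w^3 − 15w^2 − 289w − 945) + (−2640w^2 − 31680w − 92400)
  w^3 − 15w^2 − 289w − 945 = (−(1/2640)w + 9/880)(−2640w^2 − 31680w − 92400) + (0)
Last nonzero remainder: −2640w^2 − 31680w − 92400. Dividing through by −2640 gives the monic gcd w^2 + 12w + 35.
Cancel w^2 + 12w + 35 from numerator and denominator to get the reduced form.

(−w^2 + w + 42)/(4w^2 − 8w − 60)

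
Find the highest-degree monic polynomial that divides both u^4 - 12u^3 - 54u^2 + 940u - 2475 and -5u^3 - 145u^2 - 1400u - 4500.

Repeated division with remainder:
  u^4 - 12u^3 - 54u^2 + 940u - 2475 = (-(1/5)u + 41/5)(-5u^3 - 145u^2 - 1400u - 4500) + (855u^2 + 11520u + 34425)
  -5u^3 - 145u^2 - 1400u - 4500 = (-(1/171)u - 295/3249)(855u^2 + 11520u + 34425) + (-(55125/361)u - 496125/361)
  855u^2 + 11520u + 34425 = (-(6859/1225)u - 6137/245)(-(55125/361)u - 496125/361) + (0)
Last nonzero remainder: -(55125/361)u - 496125/361. Dividing through by -55125/361 gives the monic gcd u + 9.

u + 9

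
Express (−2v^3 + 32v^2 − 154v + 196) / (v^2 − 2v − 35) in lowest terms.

(−2v^2 + 18v − 28)/(v + 5)

Repeated division with remainder:
  −2v^3 + 32v^2 − 154v + 196 = (−2v + 28)(v^2 − 2v − 35) + (−168v + 1176)
  v^2 − 2v − 35 = (−(1/168)v − 5/168)(−168v + 1176) + (0)
Last nonzero remainder: −168v + 1176. Dividing through by −168 gives the monic gcd v − 7.
Cancel v − 7 from numerator and denominator to get the reduced form.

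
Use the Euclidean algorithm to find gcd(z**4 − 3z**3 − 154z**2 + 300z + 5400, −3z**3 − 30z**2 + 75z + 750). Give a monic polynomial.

z + 10

By polynomial division,
  z**4 − 3z**3 − 154z**2 + 300z + 5400 = (−(1/3)z + 13/3)(−3z**3 − 30z**2 + 75z + 750) + (z**2 + 225z + 2150)
  −3z**3 − 30z**2 + 75z + 750 = (−3z + 645)(z**2 + 225z + 2150) + (−138600z − 1386000)
  z**2 + 225z + 2150 = (−(1/138600)z − 43/27720)(−138600z − 1386000) + (0)
Last nonzero remainder: −138600z − 1386000. Dividing through by −138600 gives the monic gcd z + 10.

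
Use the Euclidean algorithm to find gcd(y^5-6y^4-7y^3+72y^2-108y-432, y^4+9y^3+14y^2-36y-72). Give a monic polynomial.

Apply the Euclidean algorithm:
  y^5-6y^4-7y^3+72y^2-108y-432 = (y-15)(y^4+9y^3+14y^2-36y-72) + (114y^3+318y^2-576y-1512)
  y^4+9y^3+14y^2-36y-72 = ((1/114)y+59/1083)(114y^3+318y^2-576y-1512) + ((624/361)y^2+(3120/361)y+3744/361)
  114y^3+318y^2-576y-1512 = ((6859/104)y-7581/52)((624/361)y^2+(3120/361)y+3744/361) + (0)
Last nonzero remainder: (624/361)y^2+(3120/361)y+3744/361. Dividing through by 624/361 gives the monic gcd y^2+5y+6.

y^2+5y+6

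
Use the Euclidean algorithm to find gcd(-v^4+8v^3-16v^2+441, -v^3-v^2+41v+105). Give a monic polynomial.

Euclidean algorithm in ℚ[v]:
  -v^4+8v^3-16v^2+441 = (v-9)(-v^3-v^2+41v+105) + (-66v^2+264v+1386)
  -v^3-v^2+41v+105 = ((1/66)v+5/66)(-66v^2+264v+1386) + (0)
Last nonzero remainder: -66v^2+264v+1386. Dividing through by -66 gives the monic gcd v^2-4v-21.

v^2-4v-21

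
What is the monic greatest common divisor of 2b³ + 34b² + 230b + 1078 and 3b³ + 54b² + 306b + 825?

b + 11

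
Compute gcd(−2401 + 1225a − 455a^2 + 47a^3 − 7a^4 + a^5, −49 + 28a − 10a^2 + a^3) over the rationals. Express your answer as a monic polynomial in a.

−49 + 28a − 10a^2 + a^3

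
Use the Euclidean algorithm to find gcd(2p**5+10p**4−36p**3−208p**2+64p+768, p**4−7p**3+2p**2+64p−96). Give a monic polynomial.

p**3−3p**2−10p+24

Euclidean algorithm in ℚ[p]:
  2p**5+10p**4−36p**3−208p**2+64p+768 = (2p+24)(p**4−7p**3+2p**2+64p−96) + (128p**3−384p**2−1280p+3072)
  p**4−7p**3+2p**2+64p−96 = ((1/128)p−1/32)(128p**3−384p**2−1280p+3072) + (0)
Last nonzero remainder: 128p**3−384p**2−1280p+3072. Dividing through by 128 gives the monic gcd p**3−3p**2−10p+24.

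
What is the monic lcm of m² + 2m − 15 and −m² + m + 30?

m³ − 4m² − 27m + 90

Apply the Euclidean algorithm:
  m² + 2m − 15 = (−1)(−m² + m + 30) + (3m + 15)
  −m² + m + 30 = (−(1/3)m + 2)(3m + 15) + (0)
Last nonzero remainder: 3m + 15. Dividing through by 3 gives the monic gcd m + 5.
Then lcm(f, g) = f·g / gcd(f, g); expanding and making the result monic gives the answer.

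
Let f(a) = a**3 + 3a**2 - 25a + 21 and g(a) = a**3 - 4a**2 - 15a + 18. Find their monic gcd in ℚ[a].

a - 1

Apply the Euclidean algorithm:
  a**3 + 3a**2 - 25a + 21 = (a**3 - 4a**2 - 15a + 18) + (7a**2 - 10a + 3)
  a**3 - 4a**2 - 15a + 18 = ((1/7)a - 18/49)(7a**2 - 10a + 3) + (-(936/49)a + 936/49)
  7a**2 - 10a + 3 = (-(343/936)a + 49/312)(-(936/49)a + 936/49) + (0)
Last nonzero remainder: -(936/49)a + 936/49. Dividing through by -936/49 gives the monic gcd a - 1.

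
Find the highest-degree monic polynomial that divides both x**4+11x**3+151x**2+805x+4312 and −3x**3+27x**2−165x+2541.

x**2+2x+77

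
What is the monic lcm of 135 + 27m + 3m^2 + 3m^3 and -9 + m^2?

-135 + 18m + 6m^2 - 2m^3 + m^4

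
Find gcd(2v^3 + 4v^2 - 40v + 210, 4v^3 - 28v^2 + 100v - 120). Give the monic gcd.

Repeated division with remainder:
  2v^3 + 4v^2 - 40v + 210 = (1/2)(4v^3 - 28v^2 + 100v - 120) + (18v^2 - 90v + 270)
  4v^3 - 28v^2 + 100v - 120 = ((2/9)v - 4/9)(18v^2 - 90v + 270) + (0)
Last nonzero remainder: 18v^2 - 90v + 270. Dividing through by 18 gives the monic gcd v^2 - 5v + 15.

v^2 - 5v + 15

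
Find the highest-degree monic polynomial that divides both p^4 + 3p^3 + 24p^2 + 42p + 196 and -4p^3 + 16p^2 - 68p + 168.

p^2 - p + 14

By polynomial division,
  p^4 + 3p^3 + 24p^2 + 42p + 196 = (-(1/4)p - 7/4)(-4p^3 + 16p^2 - 68p + 168) + (35p^2 - 35p + 490)
  -4p^3 + 16p^2 - 68p + 168 = (-(4/35)p + 12/35)(35p^2 - 35p + 490) + (0)
Last nonzero remainder: 35p^2 - 35p + 490. Dividing through by 35 gives the monic gcd p^2 - p + 14.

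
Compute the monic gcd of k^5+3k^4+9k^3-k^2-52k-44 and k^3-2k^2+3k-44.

By polynomial division,
  k^5+3k^4+9k^3-k^2-52k-44 = (k^2+5k+16)(k^3-2k^2+3k-44) + (60k^2+120k+660)
  k^3-2k^2+3k-44 = ((1/60)k-1/15)(60k^2+120k+660) + (0)
Last nonzero remainder: 60k^2+120k+660. Dividing through by 60 gives the monic gcd k^2+2k+11.

k^2+2k+11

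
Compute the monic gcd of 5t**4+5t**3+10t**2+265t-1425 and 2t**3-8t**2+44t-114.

Apply the Euclidean algorithm:
  5t**4+5t**3+10t**2+265t-1425 = ((5/2)t+25/2)(2t**3-8t**2+44t-114) + (0)
Last nonzero remainder: 2t**3-8t**2+44t-114. Dividing through by 2 gives the monic gcd t**3-4t**2+22t-57.

t**3-4t**2+22t-57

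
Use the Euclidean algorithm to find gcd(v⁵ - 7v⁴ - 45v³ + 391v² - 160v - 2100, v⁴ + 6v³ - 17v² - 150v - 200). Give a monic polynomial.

By polynomial division,
  v⁵ - 7v⁴ - 45v³ + 391v² - 160v - 2100 = (v - 13)(v⁴ + 6v³ - 17v² - 150v - 200) + (50v³ + 320v² - 1910v - 4700)
  v⁴ + 6v³ - 17v² - 150v - 200 = ((1/50)v - 1/125)(50v³ + 320v² - 1910v - 4700) + ((594/25)v² - (1782/25)v - 1188/5)
  50v³ + 320v² - 1910v - 4700 = ((625/297)v + 5875/297)((594/25)v² - (1782/25)v - 1188/5) + (0)
Last nonzero remainder: (594/25)v² - (1782/25)v - 1188/5. Dividing through by 594/25 gives the monic gcd v² - 3v - 10.

v² - 3v - 10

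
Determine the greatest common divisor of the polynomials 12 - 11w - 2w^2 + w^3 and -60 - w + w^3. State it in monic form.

By polynomial division,
  w^3 - 2w^2 - 11w + 12 = (w^3 - w - 60) + (-2w^2 - 10w + 72)
  w^3 - w - 60 = (-(1/2)w + 5/2)(-2w^2 - 10w + 72) + (60w - 240)
  -2w^2 - 10w + 72 = (-(1/30)w - 3/10)(60w - 240) + (0)
Last nonzero remainder: 60w - 240. Dividing through by 60 gives the monic gcd w - 4.

-4 + w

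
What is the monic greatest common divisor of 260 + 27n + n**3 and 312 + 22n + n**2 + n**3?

Repeated division with remainder:
  n**3 + 27n + 260 = (n**3 + n**2 + 22n + 312) + (-n**2 + 5n - 52)
  n**3 + n**2 + 22n + 312 = (-n - 6)(-n**2 + 5n - 52) + (0)
Last nonzero remainder: -n**2 + 5n - 52. Dividing through by -1 gives the monic gcd n**2 - 5n + 52.

52 - 5n + n**2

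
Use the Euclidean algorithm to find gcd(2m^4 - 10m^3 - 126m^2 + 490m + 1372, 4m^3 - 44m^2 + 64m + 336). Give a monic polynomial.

m^2 - 5m - 14

Apply the Euclidean algorithm:
  2m^4 - 10m^3 - 126m^2 + 490m + 1372 = ((1/2)m + 3)(4m^3 - 44m^2 + 64m + 336) + (-26m^2 + 130m + 364)
  4m^3 - 44m^2 + 64m + 336 = (-(2/13)m + 12/13)(-26m^2 + 130m + 364) + (0)
Last nonzero remainder: -26m^2 + 130m + 364. Dividing through by -26 gives the monic gcd m^2 - 5m - 14.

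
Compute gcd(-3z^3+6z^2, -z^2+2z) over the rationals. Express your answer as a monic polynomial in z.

z^2-2z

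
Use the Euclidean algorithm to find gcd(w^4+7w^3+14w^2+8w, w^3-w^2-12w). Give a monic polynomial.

w

Euclidean algorithm in ℚ[w]:
  w^4+7w^3+14w^2+8w = (w+8)(w^3-w^2-12w) + (34w^2+104w)
  w^3-w^2-12w = ((1/34)w-69/578)(34w^2+104w) + ((120/289)w)
  34w^2+104w = ((4913/60)w+3757/15)((120/289)w) + (0)
Last nonzero remainder: (120/289)w. Dividing through by 120/289 gives the monic gcd w.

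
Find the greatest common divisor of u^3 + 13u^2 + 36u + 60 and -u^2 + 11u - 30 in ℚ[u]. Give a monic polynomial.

1

Euclidean algorithm in ℚ[u]:
  u^3 + 13u^2 + 36u + 60 = (-u - 24)(-u^2 + 11u - 30) + (270u - 660)
  -u^2 + 11u - 30 = (-(1/270)u + 77/2430)(270u - 660) + (-736/81)
  270u - 660 = (-(10935/368)u + 13365/184)(-736/81) + (0)
The last nonzero remainder is the constant -736/81, so the polynomials are coprime and gcd = 1.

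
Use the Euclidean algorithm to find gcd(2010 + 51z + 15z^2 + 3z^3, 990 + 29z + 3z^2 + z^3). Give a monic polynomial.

By polynomial division,
  3z^3 + 15z^2 + 51z + 2010 = (3)(z^3 + 3z^2 + 29z + 990) + (6z^2 - 36z - 960)
  z^3 + 3z^2 + 29z + 990 = ((1/6)z + 3/2)(6z^2 - 36z - 960) + (243z + 2430)
  6z^2 - 36z - 960 = ((2/81)z - 32/81)(243z + 2430) + (0)
Last nonzero remainder: 243z + 2430. Dividing through by 243 gives the monic gcd z + 10.

10 + z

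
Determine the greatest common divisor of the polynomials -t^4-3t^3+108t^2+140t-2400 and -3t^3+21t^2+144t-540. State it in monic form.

Apply the Euclidean algorithm:
  -t^4-3t^3+108t^2+140t-2400 = ((1/3)t+10/3)(-3t^3+21t^2+144t-540) + (-10t^2-160t-600)
  -3t^3+21t^2+144t-540 = ((3/10)t-69/10)(-10t^2-160t-600) + (-780t-4680)
  -10t^2-160t-600 = ((1/78)t+5/39)(-780t-4680) + (0)
Last nonzero remainder: -780t-4680. Dividing through by -780 gives the monic gcd t+6.

t+6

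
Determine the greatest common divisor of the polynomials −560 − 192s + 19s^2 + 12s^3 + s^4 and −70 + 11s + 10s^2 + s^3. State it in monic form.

35 + 12s + s^2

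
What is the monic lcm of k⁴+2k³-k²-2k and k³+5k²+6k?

Repeated division with remainder:
  k⁴+2k³-k²-2k = (k-3)(k³+5k²+6k) + (8k²+16k)
  k³+5k²+6k = ((1/8)k+3/8)(8k²+16k) + (0)
Last nonzero remainder: 8k²+16k. Dividing through by 8 gives the monic gcd k²+2k.
Then lcm(f, g) = f·g / gcd(f, g); expanding and making the result monic gives the answer.

k⁵+5k⁴+5k³-5k²-6k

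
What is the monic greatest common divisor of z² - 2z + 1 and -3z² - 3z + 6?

Euclidean algorithm in ℚ[z]:
  z² - 2z + 1 = (-1/3)(-3z² - 3z + 6) + (-3z + 3)
  -3z² - 3z + 6 = (z + 2)(-3z + 3) + (0)
Last nonzero remainder: -3z + 3. Dividing through by -3 gives the monic gcd z - 1.

z - 1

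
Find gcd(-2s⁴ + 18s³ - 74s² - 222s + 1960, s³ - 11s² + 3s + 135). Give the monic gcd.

s - 5

Apply the Euclidean algorithm:
  -2s⁴ + 18s³ - 74s² - 222s + 1960 = (-2s - 4)(s³ - 11s² + 3s + 135) + (-112s² + 60s + 2500)
  s³ - 11s² + 3s + 135 = (-(1/112)s + 293/3136)(-112s² + 60s + 2500) + ((15457/784)s - 77285/784)
  -112s² + 60s + 2500 = (-(87808/15457)s - 392000/15457)((15457/784)s - 77285/784) + (0)
Last nonzero remainder: (15457/784)s - 77285/784. Dividing through by 15457/784 gives the monic gcd s - 5.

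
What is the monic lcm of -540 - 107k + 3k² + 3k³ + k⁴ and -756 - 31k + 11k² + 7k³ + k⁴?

15120 + 1376k - 945k² - 182k³ - 16k⁴ + 6k⁵ + k⁶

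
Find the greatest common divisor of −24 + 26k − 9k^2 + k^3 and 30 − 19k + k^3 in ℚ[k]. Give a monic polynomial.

6 − 5k + k^2

Repeated division with remainder:
  k^3 − 9k^2 + 26k − 24 = (k^3 − 19k + 30) + (−9k^2 + 45k − 54)
  k^3 − 19k + 30 = (−(1/9)k − 5/9)(−9k^2 + 45k − 54) + (0)
Last nonzero remainder: −9k^2 + 45k − 54. Dividing through by −9 gives the monic gcd k^2 − 5k + 6.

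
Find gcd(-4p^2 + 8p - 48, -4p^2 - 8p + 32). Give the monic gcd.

Apply the Euclidean algorithm:
  -4p^2 + 8p - 48 = (-4p^2 - 8p + 32) + (16p - 80)
  -4p^2 - 8p + 32 = (-(1/4)p - 7/4)(16p - 80) + (-108)
  16p - 80 = (-(4/27)p + 20/27)(-108) + (0)
The last nonzero remainder is the constant -108, so the polynomials are coprime and gcd = 1.

1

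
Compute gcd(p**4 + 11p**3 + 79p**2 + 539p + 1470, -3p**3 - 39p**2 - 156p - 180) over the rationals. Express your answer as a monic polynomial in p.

p**2 + 11p + 30

By polynomial division,
  p**4 + 11p**3 + 79p**2 + 539p + 1470 = (-(1/3)p + 2/3)(-3p**3 - 39p**2 - 156p - 180) + (53p**2 + 583p + 1590)
  -3p**3 - 39p**2 - 156p - 180 = (-(3/53)p - 6/53)(53p**2 + 583p + 1590) + (0)
Last nonzero remainder: 53p**2 + 583p + 1590. Dividing through by 53 gives the monic gcd p**2 + 11p + 30.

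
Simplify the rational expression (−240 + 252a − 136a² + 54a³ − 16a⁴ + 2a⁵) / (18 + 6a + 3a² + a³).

(−40 + 42a − 16a² + 2a³)/(3 + a)

Euclidean algorithm in ℚ[a]:
  2a⁵ − 16a⁴ + 54a³ − 136a² + 252a − 240 = (2a² − 22a + 108)(a³ + 3a² + 6a + 18) + (−364a² − 2184)
  a³ + 3a² + 6a + 18 = (−(1/364)a − 3/364)(−364a² − 2184) + (0)
Last nonzero remainder: −364a² − 2184. Dividing through by −364 gives the monic gcd a² + 6.
Cancel a² + 6 from numerator and denominator to get the reduced form.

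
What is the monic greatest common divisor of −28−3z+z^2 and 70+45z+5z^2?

Repeated division with remainder:
  z^2−3z−28 = (1/5)(5z^2+45z+70) + (−12z−42)
  5z^2+45z+70 = (−(5/12)z−55/24)(−12z−42) + (−105/4)
  −12z−42 = ((16/35)z+8/5)(−105/4) + (0)
The last nonzero remainder is the constant −105/4, so the polynomials are coprime and gcd = 1.

1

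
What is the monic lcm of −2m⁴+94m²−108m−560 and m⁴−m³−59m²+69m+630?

m⁶−3m⁵−65m⁴+195m³+964m²−1812m−5040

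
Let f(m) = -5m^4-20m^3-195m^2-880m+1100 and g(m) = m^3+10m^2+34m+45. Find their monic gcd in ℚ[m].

m+5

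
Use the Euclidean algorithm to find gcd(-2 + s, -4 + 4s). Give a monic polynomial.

1

Euclidean algorithm in ℚ[s]:
  s - 2 = (1/4)(4s - 4) + (-1)
  4s - 4 = (-4s + 4)(-1) + (0)
The last nonzero remainder is the constant -1, so the polynomials are coprime and gcd = 1.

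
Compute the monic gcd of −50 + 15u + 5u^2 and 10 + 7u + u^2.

Apply the Euclidean algorithm:
  5u^2 + 15u − 50 = (5)(u^2 + 7u + 10) + (−20u − 100)
  u^2 + 7u + 10 = (−(1/20)u − 1/10)(−20u − 100) + (0)
Last nonzero remainder: −20u − 100. Dividing through by −20 gives the monic gcd u + 5.

5 + u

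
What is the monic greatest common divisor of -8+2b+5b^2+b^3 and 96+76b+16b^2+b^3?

2+b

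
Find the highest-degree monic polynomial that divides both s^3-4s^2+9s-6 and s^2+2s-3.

Euclidean algorithm in ℚ[s]:
  s^3-4s^2+9s-6 = (s-6)(s^2+2s-3) + (24s-24)
  s^2+2s-3 = ((1/24)s+1/8)(24s-24) + (0)
Last nonzero remainder: 24s-24. Dividing through by 24 gives the monic gcd s-1.

s-1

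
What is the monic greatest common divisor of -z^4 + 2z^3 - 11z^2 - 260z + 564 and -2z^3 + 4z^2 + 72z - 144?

z^2 + 4z - 12

Apply the Euclidean algorithm:
  -z^4 + 2z^3 - 11z^2 - 260z + 564 = ((1/2)z)(-2z^3 + 4z^2 + 72z - 144) + (-47z^2 - 188z + 564)
  -2z^3 + 4z^2 + 72z - 144 = ((2/47)z - 12/47)(-47z^2 - 188z + 564) + (0)
Last nonzero remainder: -47z^2 - 188z + 564. Dividing through by -47 gives the monic gcd z^2 + 4z - 12.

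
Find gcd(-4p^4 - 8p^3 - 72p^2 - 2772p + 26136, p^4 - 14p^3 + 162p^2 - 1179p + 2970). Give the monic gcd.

p^3 - 9p^2 + 117p - 594

Repeated division with remainder:
  -4p^4 - 8p^3 - 72p^2 - 2772p + 26136 = (-4)(p^4 - 14p^3 + 162p^2 - 1179p + 2970) + (-64p^3 + 576p^2 - 7488p + 38016)
  p^4 - 14p^3 + 162p^2 - 1179p + 2970 = (-(1/64)p + 5/64)(-64p^3 + 576p^2 - 7488p + 38016) + (0)
Last nonzero remainder: -64p^3 + 576p^2 - 7488p + 38016. Dividing through by -64 gives the monic gcd p^3 - 9p^2 + 117p - 594.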